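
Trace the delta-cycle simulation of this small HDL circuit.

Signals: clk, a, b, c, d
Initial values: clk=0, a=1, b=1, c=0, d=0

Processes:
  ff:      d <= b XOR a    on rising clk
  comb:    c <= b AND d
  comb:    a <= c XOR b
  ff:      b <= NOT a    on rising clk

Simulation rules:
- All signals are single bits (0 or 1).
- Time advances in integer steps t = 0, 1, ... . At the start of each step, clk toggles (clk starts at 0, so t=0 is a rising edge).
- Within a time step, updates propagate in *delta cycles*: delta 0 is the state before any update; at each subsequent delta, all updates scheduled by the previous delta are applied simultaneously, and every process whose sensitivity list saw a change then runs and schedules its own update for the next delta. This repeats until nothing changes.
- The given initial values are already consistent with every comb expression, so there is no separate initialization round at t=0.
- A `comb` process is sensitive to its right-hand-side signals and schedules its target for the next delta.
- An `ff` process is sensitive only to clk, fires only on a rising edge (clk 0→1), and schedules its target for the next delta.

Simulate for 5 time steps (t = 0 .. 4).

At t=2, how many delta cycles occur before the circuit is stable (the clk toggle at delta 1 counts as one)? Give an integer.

3

t0.Δ0 b=1 clk=0 d=0 a=1 c=0
t0.Δ1 b=1 clk=1 d=0 a=1 c=0
t0.Δ2 b=0 clk=1 d=0 a=1 c=0
t0.Δ3 b=0 clk=1 d=0 a=0 c=0
t1.Δ0 b=0 clk=1 d=0 a=0 c=0
t1.Δ1 b=0 clk=0 d=0 a=0 c=0
t2.Δ0 b=0 clk=0 d=0 a=0 c=0
t2.Δ1 b=0 clk=1 d=0 a=0 c=0
t2.Δ2 b=1 clk=1 d=0 a=0 c=0
t2.Δ3 b=1 clk=1 d=0 a=1 c=0
t3.Δ0 b=1 clk=1 d=0 a=1 c=0
t3.Δ1 b=1 clk=0 d=0 a=1 c=0
t4.Δ0 b=1 clk=0 d=0 a=1 c=0
t4.Δ1 b=1 clk=1 d=0 a=1 c=0
t4.Δ2 b=0 clk=1 d=0 a=1 c=0
t4.Δ3 b=0 clk=1 d=0 a=0 c=0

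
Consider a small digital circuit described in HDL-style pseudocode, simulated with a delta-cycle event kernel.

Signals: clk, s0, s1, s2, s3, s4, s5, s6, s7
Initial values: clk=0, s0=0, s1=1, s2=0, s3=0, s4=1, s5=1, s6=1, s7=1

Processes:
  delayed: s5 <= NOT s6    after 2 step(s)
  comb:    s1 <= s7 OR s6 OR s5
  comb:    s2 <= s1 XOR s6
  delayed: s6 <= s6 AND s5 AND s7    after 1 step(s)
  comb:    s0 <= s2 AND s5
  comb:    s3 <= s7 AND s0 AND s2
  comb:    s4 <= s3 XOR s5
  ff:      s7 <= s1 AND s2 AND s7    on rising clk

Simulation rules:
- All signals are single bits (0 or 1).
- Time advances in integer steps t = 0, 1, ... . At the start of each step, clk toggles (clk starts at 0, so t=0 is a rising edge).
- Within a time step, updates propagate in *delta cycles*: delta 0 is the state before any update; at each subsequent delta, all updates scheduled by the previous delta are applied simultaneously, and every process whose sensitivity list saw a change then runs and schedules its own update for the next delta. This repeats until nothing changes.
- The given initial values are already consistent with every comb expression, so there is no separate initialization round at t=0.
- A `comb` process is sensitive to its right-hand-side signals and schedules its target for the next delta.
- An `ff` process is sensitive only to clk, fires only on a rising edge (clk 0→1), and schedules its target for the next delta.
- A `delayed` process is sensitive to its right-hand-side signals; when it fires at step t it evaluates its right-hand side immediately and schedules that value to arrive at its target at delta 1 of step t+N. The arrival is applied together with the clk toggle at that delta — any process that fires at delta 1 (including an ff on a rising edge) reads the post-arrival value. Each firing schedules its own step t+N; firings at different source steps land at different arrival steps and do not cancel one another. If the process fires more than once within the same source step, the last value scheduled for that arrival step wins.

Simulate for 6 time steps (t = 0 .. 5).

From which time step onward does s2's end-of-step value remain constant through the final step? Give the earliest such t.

1

[bits: s4,s0,s3,clk,s2,s5,s6,s7,s1]
t=0: Δ0=100001111 Δ1=100101111 Δ2=100101101 | 2Δ
t=1: Δ0=100101101 Δ1=100001001 Δ2=100011001 Δ3=110011001 | 3Δ
t=2: Δ0=110011001 Δ1=110111001 | 1Δ
t=3: Δ0=110111001 Δ1=110011001 | 1Δ
t=4: Δ0=110011001 Δ1=110111001 | 1Δ
t=5: Δ0=110111001 Δ1=110011001 | 1Δ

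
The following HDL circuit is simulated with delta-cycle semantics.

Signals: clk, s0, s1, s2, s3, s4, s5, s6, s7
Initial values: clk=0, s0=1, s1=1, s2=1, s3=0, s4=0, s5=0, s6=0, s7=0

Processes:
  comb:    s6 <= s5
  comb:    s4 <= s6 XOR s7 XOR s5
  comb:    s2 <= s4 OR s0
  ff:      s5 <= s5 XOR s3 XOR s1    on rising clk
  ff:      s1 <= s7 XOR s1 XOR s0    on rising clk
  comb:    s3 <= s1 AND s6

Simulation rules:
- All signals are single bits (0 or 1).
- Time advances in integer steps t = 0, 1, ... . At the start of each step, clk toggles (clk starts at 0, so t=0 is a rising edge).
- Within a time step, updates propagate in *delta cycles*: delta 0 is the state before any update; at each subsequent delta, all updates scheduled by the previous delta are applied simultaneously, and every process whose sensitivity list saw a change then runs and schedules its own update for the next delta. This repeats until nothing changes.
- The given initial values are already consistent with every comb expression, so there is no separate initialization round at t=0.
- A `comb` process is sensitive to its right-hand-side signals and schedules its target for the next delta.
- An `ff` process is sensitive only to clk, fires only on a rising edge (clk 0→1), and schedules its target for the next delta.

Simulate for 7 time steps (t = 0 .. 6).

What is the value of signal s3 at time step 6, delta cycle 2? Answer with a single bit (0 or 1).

0

t0.Δ0 s5=0 s2=1 s0=1 s7=0 s3=0 s1=1 s6=0 clk=0 s4=0
t0.Δ1 s5=0 s2=1 s0=1 s7=0 s3=0 s1=1 s6=0 clk=1 s4=0
t0.Δ2 s5=1 s2=1 s0=1 s7=0 s3=0 s1=0 s6=0 clk=1 s4=0
t0.Δ3 s5=1 s2=1 s0=1 s7=0 s3=0 s1=0 s6=1 clk=1 s4=1
t0.Δ4 s5=1 s2=1 s0=1 s7=0 s3=0 s1=0 s6=1 clk=1 s4=0
t1.Δ0 s5=1 s2=1 s0=1 s7=0 s3=0 s1=0 s6=1 clk=1 s4=0
t1.Δ1 s5=1 s2=1 s0=1 s7=0 s3=0 s1=0 s6=1 clk=0 s4=0
t2.Δ0 s5=1 s2=1 s0=1 s7=0 s3=0 s1=0 s6=1 clk=0 s4=0
t2.Δ1 s5=1 s2=1 s0=1 s7=0 s3=0 s1=0 s6=1 clk=1 s4=0
t2.Δ2 s5=1 s2=1 s0=1 s7=0 s3=0 s1=1 s6=1 clk=1 s4=0
t2.Δ3 s5=1 s2=1 s0=1 s7=0 s3=1 s1=1 s6=1 clk=1 s4=0
t3.Δ0 s5=1 s2=1 s0=1 s7=0 s3=1 s1=1 s6=1 clk=1 s4=0
t3.Δ1 s5=1 s2=1 s0=1 s7=0 s3=1 s1=1 s6=1 clk=0 s4=0
t4.Δ0 s5=1 s2=1 s0=1 s7=0 s3=1 s1=1 s6=1 clk=0 s4=0
t4.Δ1 s5=1 s2=1 s0=1 s7=0 s3=1 s1=1 s6=1 clk=1 s4=0
t4.Δ2 s5=1 s2=1 s0=1 s7=0 s3=1 s1=0 s6=1 clk=1 s4=0
t4.Δ3 s5=1 s2=1 s0=1 s7=0 s3=0 s1=0 s6=1 clk=1 s4=0
t5.Δ0 s5=1 s2=1 s0=1 s7=0 s3=0 s1=0 s6=1 clk=1 s4=0
t5.Δ1 s5=1 s2=1 s0=1 s7=0 s3=0 s1=0 s6=1 clk=0 s4=0
t6.Δ0 s5=1 s2=1 s0=1 s7=0 s3=0 s1=0 s6=1 clk=0 s4=0
t6.Δ1 s5=1 s2=1 s0=1 s7=0 s3=0 s1=0 s6=1 clk=1 s4=0
t6.Δ2 s5=1 s2=1 s0=1 s7=0 s3=0 s1=1 s6=1 clk=1 s4=0
t6.Δ3 s5=1 s2=1 s0=1 s7=0 s3=1 s1=1 s6=1 clk=1 s4=0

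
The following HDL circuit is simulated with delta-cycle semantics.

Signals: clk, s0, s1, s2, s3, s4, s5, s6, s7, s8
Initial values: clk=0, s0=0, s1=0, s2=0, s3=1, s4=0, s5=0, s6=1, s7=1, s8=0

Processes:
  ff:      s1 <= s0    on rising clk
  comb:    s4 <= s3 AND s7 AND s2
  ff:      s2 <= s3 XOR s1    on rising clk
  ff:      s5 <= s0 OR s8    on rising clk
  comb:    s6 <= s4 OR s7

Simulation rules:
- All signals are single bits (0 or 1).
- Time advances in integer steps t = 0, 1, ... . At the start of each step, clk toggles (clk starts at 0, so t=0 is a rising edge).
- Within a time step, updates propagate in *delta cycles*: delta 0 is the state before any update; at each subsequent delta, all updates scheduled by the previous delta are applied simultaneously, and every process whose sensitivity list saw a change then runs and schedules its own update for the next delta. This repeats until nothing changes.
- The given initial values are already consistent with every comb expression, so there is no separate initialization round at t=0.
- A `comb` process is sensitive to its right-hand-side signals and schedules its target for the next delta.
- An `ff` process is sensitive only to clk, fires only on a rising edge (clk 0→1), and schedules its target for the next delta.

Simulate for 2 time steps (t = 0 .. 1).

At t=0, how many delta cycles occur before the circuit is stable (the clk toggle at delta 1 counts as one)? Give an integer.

t0.Δ0 s7=1 s1=0 s0=0 s2=0 s5=0 clk=0 s3=1 s8=0 s6=1 s4=0
t0.Δ1 s7=1 s1=0 s0=0 s2=0 s5=0 clk=1 s3=1 s8=0 s6=1 s4=0
t0.Δ2 s7=1 s1=0 s0=0 s2=1 s5=0 clk=1 s3=1 s8=0 s6=1 s4=0
t0.Δ3 s7=1 s1=0 s0=0 s2=1 s5=0 clk=1 s3=1 s8=0 s6=1 s4=1
t1.Δ0 s7=1 s1=0 s0=0 s2=1 s5=0 clk=1 s3=1 s8=0 s6=1 s4=1
t1.Δ1 s7=1 s1=0 s0=0 s2=1 s5=0 clk=0 s3=1 s8=0 s6=1 s4=1

3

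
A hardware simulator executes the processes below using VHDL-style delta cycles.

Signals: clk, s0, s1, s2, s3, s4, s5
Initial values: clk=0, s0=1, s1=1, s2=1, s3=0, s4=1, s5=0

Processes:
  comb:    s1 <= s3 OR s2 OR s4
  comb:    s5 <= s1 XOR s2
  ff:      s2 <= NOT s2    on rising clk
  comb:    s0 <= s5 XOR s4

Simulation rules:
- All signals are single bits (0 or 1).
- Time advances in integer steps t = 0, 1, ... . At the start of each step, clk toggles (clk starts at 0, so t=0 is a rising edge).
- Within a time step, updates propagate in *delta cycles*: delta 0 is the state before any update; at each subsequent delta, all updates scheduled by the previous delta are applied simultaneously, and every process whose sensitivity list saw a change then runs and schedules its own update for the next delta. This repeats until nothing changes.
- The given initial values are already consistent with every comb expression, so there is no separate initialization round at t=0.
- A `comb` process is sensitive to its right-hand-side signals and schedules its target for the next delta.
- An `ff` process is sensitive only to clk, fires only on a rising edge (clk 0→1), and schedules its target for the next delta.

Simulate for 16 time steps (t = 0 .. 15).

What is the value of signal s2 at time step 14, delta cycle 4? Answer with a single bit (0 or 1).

1

[bits: s1,s4,s5,s2,clk,s3,s0]
t=0: Δ0=1101001 Δ1=1101101 Δ2=1100101 Δ3=1110101 Δ4=1110100 | 4Δ
t=1: Δ0=1110100 Δ1=1110000 | 1Δ
t=2: Δ0=1110000 Δ1=1110100 Δ2=1111100 Δ3=1101100 Δ4=1101101 | 4Δ
t=3: Δ0=1101101 Δ1=1101001 | 1Δ
t=4: Δ0=1101001 Δ1=1101101 Δ2=1100101 Δ3=1110101 Δ4=1110100 | 4Δ
t=5: Δ0=1110100 Δ1=1110000 | 1Δ
t=6: Δ0=1110000 Δ1=1110100 Δ2=1111100 Δ3=1101100 Δ4=1101101 | 4Δ
t=7: Δ0=1101101 Δ1=1101001 | 1Δ
t=8: Δ0=1101001 Δ1=1101101 Δ2=1100101 Δ3=1110101 Δ4=1110100 | 4Δ
t=9: Δ0=1110100 Δ1=1110000 | 1Δ
t=10: Δ0=1110000 Δ1=1110100 Δ2=1111100 Δ3=1101100 Δ4=1101101 | 4Δ
t=11: Δ0=1101101 Δ1=1101001 | 1Δ
t=12: Δ0=1101001 Δ1=1101101 Δ2=1100101 Δ3=1110101 Δ4=1110100 | 4Δ
t=13: Δ0=1110100 Δ1=1110000 | 1Δ
t=14: Δ0=1110000 Δ1=1110100 Δ2=1111100 Δ3=1101100 Δ4=1101101 | 4Δ
t=15: Δ0=1101101 Δ1=1101001 | 1Δ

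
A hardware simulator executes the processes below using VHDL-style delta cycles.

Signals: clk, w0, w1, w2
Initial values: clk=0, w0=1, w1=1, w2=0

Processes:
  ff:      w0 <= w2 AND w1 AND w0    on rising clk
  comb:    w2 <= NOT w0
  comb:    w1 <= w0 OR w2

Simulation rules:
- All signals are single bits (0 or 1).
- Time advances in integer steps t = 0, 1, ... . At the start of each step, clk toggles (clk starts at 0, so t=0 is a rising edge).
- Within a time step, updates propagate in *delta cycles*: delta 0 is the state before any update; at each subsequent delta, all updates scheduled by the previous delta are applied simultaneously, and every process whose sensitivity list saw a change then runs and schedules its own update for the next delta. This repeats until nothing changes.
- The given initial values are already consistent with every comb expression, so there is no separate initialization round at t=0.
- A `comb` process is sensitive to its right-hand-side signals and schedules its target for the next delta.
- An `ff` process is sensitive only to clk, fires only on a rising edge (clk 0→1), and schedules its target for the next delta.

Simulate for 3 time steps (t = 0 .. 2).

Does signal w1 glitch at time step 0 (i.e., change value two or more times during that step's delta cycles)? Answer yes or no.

yes

t0.Δ0 w2=0 clk=0 w1=1 w0=1
t0.Δ1 w2=0 clk=1 w1=1 w0=1
t0.Δ2 w2=0 clk=1 w1=1 w0=0
t0.Δ3 w2=1 clk=1 w1=0 w0=0
t0.Δ4 w2=1 clk=1 w1=1 w0=0
t1.Δ0 w2=1 clk=1 w1=1 w0=0
t1.Δ1 w2=1 clk=0 w1=1 w0=0
t2.Δ0 w2=1 clk=0 w1=1 w0=0
t2.Δ1 w2=1 clk=1 w1=1 w0=0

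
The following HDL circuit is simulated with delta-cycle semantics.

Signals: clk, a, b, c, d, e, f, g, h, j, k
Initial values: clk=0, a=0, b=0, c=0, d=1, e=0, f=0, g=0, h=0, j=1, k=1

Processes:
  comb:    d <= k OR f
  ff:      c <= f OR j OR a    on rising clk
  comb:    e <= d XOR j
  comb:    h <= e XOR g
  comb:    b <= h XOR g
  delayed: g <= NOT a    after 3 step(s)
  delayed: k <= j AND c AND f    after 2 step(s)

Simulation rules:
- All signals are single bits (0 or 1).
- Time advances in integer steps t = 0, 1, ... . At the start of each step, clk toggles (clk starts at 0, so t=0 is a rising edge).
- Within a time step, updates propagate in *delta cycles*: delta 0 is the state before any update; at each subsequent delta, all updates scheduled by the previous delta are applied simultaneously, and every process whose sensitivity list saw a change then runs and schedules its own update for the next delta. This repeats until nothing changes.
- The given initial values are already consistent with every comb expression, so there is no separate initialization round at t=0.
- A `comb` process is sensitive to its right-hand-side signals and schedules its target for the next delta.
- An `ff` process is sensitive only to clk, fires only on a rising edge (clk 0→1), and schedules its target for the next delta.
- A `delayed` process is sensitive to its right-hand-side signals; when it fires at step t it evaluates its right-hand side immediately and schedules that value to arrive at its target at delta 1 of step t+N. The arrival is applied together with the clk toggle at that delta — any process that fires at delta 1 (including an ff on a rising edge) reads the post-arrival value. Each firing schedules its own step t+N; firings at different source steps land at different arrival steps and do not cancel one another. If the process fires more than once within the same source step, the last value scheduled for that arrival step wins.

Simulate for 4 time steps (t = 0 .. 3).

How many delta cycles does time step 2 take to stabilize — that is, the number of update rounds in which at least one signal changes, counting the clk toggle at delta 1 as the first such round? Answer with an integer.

5

[bits: k,f,g,d,a,e,clk,h,j,c,b]
t=0: Δ0=10010000100 Δ1=10010010100 Δ2=10010010110 | 2Δ
t=1: Δ0=10010010110 Δ1=10010000110 | 1Δ
t=2: Δ0=10010000110 Δ1=00010010110 Δ2=00000010110 Δ3=00000110110 Δ4=00000111110 Δ5=00000111111 | 5Δ
t=3: Δ0=00000111111 Δ1=00000101111 | 1Δ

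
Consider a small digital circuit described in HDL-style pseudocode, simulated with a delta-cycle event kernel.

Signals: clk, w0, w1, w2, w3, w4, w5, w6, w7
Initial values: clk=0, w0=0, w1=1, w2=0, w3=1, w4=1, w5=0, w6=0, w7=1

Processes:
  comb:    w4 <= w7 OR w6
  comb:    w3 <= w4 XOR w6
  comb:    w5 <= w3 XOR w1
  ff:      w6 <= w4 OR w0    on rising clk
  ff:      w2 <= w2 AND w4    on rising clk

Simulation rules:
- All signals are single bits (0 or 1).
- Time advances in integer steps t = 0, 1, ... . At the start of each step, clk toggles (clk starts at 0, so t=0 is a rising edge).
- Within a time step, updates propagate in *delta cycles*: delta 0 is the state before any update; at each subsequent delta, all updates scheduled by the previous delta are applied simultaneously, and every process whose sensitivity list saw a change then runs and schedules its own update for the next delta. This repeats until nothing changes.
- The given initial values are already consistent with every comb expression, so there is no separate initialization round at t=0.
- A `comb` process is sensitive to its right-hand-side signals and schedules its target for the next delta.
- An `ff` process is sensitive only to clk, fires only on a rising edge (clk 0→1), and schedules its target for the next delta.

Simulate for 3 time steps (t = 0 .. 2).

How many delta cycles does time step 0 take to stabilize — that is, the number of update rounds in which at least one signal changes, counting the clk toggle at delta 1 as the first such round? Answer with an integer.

[bits: w7,clk,w5,w0,w2,w6,w1,w4,w3]
t=0: Δ0=100000111 Δ1=110000111 Δ2=110001111 Δ3=110001110 Δ4=111001110 | 4Δ
t=1: Δ0=111001110 Δ1=101001110 | 1Δ
t=2: Δ0=101001110 Δ1=111001110 | 1Δ

4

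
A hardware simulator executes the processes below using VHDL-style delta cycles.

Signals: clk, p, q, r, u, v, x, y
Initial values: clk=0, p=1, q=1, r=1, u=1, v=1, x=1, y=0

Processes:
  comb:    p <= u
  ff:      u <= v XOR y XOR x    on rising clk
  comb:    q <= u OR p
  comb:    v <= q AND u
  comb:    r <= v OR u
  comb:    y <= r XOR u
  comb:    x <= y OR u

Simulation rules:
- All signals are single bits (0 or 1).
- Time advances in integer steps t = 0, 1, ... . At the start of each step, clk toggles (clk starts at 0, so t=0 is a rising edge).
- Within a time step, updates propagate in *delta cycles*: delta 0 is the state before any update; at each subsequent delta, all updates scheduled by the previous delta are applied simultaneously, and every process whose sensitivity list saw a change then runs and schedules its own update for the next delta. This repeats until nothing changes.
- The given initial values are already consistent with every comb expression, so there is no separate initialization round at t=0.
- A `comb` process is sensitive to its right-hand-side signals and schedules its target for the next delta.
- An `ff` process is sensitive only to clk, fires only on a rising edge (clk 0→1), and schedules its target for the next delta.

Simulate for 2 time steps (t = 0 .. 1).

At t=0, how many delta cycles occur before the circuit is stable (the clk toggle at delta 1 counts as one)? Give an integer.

6

[bits: r,p,x,clk,v,q,y,u]
t=0: Δ0=11101101 Δ1=11111101 Δ2=11111100 Δ3=10010110 Δ4=00110010 Δ5=00110000 Δ6=00010000 | 6Δ
t=1: Δ0=00010000 Δ1=00000000 | 1Δ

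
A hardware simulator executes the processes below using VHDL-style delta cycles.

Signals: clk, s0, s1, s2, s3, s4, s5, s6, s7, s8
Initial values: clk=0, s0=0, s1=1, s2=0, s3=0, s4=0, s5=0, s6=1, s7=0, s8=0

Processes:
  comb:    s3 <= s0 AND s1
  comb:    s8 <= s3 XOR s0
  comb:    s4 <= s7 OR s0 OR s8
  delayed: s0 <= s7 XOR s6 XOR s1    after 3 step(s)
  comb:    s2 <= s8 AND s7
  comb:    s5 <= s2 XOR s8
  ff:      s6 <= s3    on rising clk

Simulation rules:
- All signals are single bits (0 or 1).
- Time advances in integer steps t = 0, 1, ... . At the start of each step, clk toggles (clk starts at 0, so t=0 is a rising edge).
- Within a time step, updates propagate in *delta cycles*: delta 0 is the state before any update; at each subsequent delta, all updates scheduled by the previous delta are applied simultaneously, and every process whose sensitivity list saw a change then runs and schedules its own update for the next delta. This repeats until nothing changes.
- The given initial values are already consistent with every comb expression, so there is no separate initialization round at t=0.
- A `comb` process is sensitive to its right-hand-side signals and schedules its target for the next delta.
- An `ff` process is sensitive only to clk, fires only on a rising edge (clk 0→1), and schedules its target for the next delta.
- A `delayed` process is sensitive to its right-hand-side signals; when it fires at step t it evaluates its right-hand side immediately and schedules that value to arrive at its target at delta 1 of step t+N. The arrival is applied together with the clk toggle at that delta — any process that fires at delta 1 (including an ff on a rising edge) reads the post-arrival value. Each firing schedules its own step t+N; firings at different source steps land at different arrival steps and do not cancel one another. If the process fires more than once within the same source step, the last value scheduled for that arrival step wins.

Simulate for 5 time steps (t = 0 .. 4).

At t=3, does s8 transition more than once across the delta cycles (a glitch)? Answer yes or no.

yes

[bits: s8,s4,s5,s0,s2,s3,clk,s1,s6,s7]
t=0: Δ0=0000000110 Δ1=0000001110 Δ2=0000001100 | 2Δ
t=1: Δ0=0000001100 Δ1=0000000100 | 1Δ
t=2: Δ0=0000000100 Δ1=0000001100 | 1Δ
t=3: Δ0=0000001100 Δ1=0001000100 Δ2=1101010100 Δ3=0111010100 Δ4=0101010100 | 4Δ
t=4: Δ0=0101010100 Δ1=0101011100 Δ2=0101011110 | 2Δ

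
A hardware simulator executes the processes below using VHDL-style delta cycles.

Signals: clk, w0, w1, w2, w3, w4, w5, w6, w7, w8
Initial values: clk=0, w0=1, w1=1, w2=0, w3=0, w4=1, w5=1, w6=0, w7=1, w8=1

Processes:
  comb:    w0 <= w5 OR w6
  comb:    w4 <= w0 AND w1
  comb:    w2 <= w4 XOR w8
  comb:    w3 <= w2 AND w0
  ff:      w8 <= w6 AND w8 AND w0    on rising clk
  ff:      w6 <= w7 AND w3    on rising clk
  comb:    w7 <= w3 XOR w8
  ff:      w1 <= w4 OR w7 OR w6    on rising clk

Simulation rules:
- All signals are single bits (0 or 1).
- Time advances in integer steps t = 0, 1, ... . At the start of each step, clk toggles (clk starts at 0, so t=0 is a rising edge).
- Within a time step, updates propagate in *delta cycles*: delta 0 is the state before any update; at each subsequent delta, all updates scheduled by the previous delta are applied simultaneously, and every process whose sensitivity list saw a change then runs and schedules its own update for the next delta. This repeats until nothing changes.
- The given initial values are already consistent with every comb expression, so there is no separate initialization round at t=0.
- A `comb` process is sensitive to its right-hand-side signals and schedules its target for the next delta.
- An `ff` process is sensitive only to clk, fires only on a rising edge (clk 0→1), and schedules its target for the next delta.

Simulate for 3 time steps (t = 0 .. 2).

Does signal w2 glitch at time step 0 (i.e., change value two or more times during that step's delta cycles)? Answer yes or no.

no

[bits: w3,w7,clk,w1,w8,w6,w0,w2,w5,w4]
t=0: Δ0=0101101011 Δ1=0111101011 Δ2=0111001011 Δ3=0011001111 Δ4=1011001111 Δ5=1111001111 | 5Δ
t=1: Δ0=1111001111 Δ1=1101001111 | 1Δ
t=2: Δ0=1101001111 Δ1=1111001111 Δ2=1111011111 | 2Δ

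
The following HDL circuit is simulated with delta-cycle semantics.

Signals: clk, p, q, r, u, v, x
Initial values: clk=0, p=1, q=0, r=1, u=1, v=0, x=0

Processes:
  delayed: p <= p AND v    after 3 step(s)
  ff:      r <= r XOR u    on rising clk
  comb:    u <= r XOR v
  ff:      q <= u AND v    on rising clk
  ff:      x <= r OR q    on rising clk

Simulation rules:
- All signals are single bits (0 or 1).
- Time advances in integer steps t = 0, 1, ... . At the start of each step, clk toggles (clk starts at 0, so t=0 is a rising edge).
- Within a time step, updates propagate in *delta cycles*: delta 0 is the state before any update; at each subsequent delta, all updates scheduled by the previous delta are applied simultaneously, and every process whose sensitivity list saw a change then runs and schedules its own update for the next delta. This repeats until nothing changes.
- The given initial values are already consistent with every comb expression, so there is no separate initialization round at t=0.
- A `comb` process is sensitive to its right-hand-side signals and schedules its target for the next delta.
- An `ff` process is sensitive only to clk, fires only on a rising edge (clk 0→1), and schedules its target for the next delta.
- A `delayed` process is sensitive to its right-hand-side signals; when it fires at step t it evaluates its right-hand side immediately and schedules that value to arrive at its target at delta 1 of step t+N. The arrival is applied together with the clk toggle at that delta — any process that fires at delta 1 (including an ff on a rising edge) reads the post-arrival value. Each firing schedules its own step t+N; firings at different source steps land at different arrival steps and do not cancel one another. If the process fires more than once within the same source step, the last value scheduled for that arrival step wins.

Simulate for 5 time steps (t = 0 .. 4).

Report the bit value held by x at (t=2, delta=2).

0

t=0 Δ0: x=0 u=1 clk=0 q=0 p=1 r=1 v=0
  Δ1: clk:0→1
  Δ2: x:0→1, r:1→0
  Δ3: u:1→0
  (3Δ to stable)
t=1 Δ0: x=1 u=0 clk=1 q=0 p=1 r=0 v=0
  Δ1: clk:1→0
  (1Δ to stable)
t=2 Δ0: x=1 u=0 clk=0 q=0 p=1 r=0 v=0
  Δ1: clk:0→1
  Δ2: x:1→0
  (2Δ to stable)
t=3 Δ0: x=0 u=0 clk=1 q=0 p=1 r=0 v=0
  Δ1: clk:1→0
  (1Δ to stable)
t=4 Δ0: x=0 u=0 clk=0 q=0 p=1 r=0 v=0
  Δ1: clk:0→1
  (1Δ to stable)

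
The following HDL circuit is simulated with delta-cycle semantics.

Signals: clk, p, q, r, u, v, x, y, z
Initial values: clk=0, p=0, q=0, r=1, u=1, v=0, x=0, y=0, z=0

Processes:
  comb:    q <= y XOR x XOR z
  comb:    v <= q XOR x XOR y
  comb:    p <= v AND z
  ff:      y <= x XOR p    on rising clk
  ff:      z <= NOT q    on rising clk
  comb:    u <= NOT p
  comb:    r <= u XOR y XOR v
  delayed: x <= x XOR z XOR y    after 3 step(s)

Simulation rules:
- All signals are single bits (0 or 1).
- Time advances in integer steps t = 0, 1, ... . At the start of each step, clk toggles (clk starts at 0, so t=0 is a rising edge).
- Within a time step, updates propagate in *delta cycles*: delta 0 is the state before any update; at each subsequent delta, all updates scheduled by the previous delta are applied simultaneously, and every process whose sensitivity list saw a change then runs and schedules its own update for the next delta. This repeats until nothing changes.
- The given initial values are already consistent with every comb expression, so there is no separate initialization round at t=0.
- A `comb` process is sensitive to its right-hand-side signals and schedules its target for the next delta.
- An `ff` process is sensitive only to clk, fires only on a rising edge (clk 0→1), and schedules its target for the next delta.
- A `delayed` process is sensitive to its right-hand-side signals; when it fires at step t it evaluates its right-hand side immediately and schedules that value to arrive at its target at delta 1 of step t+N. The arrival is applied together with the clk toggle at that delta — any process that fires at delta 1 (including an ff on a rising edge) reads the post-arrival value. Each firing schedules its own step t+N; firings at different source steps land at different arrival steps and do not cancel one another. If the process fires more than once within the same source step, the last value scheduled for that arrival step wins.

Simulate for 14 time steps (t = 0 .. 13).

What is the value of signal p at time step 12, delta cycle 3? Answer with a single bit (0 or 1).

t=0 Δ0: clk=0 r=1 z=0 x=0 v=0 p=0 y=0 q=0 u=1
  Δ1: clk:0→1
  Δ2: z:0→1
  Δ3: q:0→1
  Δ4: v:0→1
  Δ5: r:1→0, p:0→1
  Δ6: u:1→0
  Δ7: r:0→1
  (7Δ to stable)
t=1 Δ0: clk=1 r=1 z=1 x=0 v=1 p=1 y=0 q=1 u=0
  Δ1: clk:1→0
  (1Δ to stable)
t=2 Δ0: clk=0 r=1 z=1 x=0 v=1 p=1 y=0 q=1 u=0
  Δ1: clk:0→1
  Δ2: z:1→0, y:0→1
  Δ3: r:1→0, v:1→0, p:1→0
  Δ4: r:0→1, u:0→1
  Δ5: r:1→0
  (5Δ to stable)
t=3 Δ0: clk=1 r=0 z=0 x=0 v=0 p=0 y=1 q=1 u=1
  Δ1: clk:1→0, x:0→1
  Δ2: v:0→1, q:1→0
  Δ3: r:0→1, v:1→0
  Δ4: r:1→0
  (4Δ to stable)
t=4 Δ0: clk=0 r=0 z=0 x=1 v=0 p=0 y=1 q=0 u=1
  Δ1: clk:0→1
  Δ2: z:0→1
  Δ3: q:0→1
  Δ4: v:0→1
  Δ5: r:0→1, p:0→1
  Δ6: u:1→0
  Δ7: r:1→0
  (7Δ to stable)
t=5 Δ0: clk=1 r=0 z=1 x=1 v=1 p=1 y=1 q=1 u=0
  Δ1: clk:1→0
  (1Δ to stable)
t=6 Δ0: clk=0 r=0 z=1 x=1 v=1 p=1 y=1 q=1 u=0
  Δ1: clk:0→1, x:1→0
  Δ2: z:1→0, v:1→0, q:1→0
  Δ3: r:0→1, v:0→1, p:1→0, q:0→1
  Δ4: r:1→0, v:1→0, u:0→1
  (4Δ to stable)
t=7 Δ0: clk=1 r=0 z=0 x=0 v=0 p=0 y=1 q=1 u=1
  Δ1: clk:1→0, x:0→1
  Δ2: v:0→1, q:1→0
  Δ3: r:0→1, v:1→0
  Δ4: r:1→0
  (4Δ to stable)
t=8 Δ0: clk=0 r=0 z=0 x=1 v=0 p=0 y=1 q=0 u=1
  Δ1: clk:0→1
  Δ2: z:0→1
  Δ3: q:0→1
  Δ4: v:0→1
  Δ5: r:0→1, p:0→1
  Δ6: u:1→0
  Δ7: r:1→0
  (7Δ to stable)
t=9 Δ0: clk=1 r=0 z=1 x=1 v=1 p=1 y=1 q=1 u=0
  Δ1: clk:1→0
  (1Δ to stable)
t=10 Δ0: clk=0 r=0 z=1 x=1 v=1 p=1 y=1 q=1 u=0
  Δ1: clk:0→1, x:1→0
  Δ2: z:1→0, v:1→0, q:1→0
  Δ3: r:0→1, v:0→1, p:1→0, q:0→1
  Δ4: r:1→0, v:1→0, u:0→1
  (4Δ to stable)
t=11 Δ0: clk=1 r=0 z=0 x=0 v=0 p=0 y=1 q=1 u=1
  Δ1: clk:1→0, x:0→1
  Δ2: v:0→1, q:1→0
  Δ3: r:0→1, v:1→0
  Δ4: r:1→0
  (4Δ to stable)
t=12 Δ0: clk=0 r=0 z=0 x=1 v=0 p=0 y=1 q=0 u=1
  Δ1: clk:0→1
  Δ2: z:0→1
  Δ3: q:0→1
  Δ4: v:0→1
  Δ5: r:0→1, p:0→1
  Δ6: u:1→0
  Δ7: r:1→0
  (7Δ to stable)
t=13 Δ0: clk=1 r=0 z=1 x=1 v=1 p=1 y=1 q=1 u=0
  Δ1: clk:1→0
  (1Δ to stable)

0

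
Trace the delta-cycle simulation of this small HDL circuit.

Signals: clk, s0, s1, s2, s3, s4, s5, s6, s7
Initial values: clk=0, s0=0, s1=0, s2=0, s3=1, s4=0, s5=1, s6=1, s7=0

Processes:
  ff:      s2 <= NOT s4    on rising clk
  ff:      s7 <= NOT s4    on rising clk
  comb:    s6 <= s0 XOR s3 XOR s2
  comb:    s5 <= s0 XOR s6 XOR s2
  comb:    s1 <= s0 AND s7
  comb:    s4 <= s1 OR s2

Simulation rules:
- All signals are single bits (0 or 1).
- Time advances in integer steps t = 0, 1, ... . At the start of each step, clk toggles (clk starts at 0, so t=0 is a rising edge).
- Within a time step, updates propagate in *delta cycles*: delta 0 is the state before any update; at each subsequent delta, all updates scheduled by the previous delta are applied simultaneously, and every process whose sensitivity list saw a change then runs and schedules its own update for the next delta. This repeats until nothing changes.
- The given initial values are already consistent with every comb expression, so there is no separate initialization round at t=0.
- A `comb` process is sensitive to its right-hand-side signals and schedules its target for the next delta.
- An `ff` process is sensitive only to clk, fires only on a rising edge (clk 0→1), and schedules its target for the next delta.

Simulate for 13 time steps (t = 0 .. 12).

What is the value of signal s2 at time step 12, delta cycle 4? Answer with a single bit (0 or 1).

1

t=0 Δ0: s5=1 s0=0 s1=0 s7=0 s3=1 clk=0 s4=0 s6=1 s2=0
  Δ1: clk:0→1
  Δ2: s7:0→1, s2:0→1
  Δ3: s5:1→0, s4:0→1, s6:1→0
  Δ4: s5:0→1
  (4Δ to stable)
t=1 Δ0: s5=1 s0=0 s1=0 s7=1 s3=1 clk=1 s4=1 s6=0 s2=1
  Δ1: clk:1→0
  (1Δ to stable)
t=2 Δ0: s5=1 s0=0 s1=0 s7=1 s3=1 clk=0 s4=1 s6=0 s2=1
  Δ1: clk:0→1
  Δ2: s7:1→0, s2:1→0
  Δ3: s5:1→0, s4:1→0, s6:0→1
  Δ4: s5:0→1
  (4Δ to stable)
t=3 Δ0: s5=1 s0=0 s1=0 s7=0 s3=1 clk=1 s4=0 s6=1 s2=0
  Δ1: clk:1→0
  (1Δ to stable)
t=4 Δ0: s5=1 s0=0 s1=0 s7=0 s3=1 clk=0 s4=0 s6=1 s2=0
  Δ1: clk:0→1
  Δ2: s7:0→1, s2:0→1
  Δ3: s5:1→0, s4:0→1, s6:1→0
  Δ4: s5:0→1
  (4Δ to stable)
t=5 Δ0: s5=1 s0=0 s1=0 s7=1 s3=1 clk=1 s4=1 s6=0 s2=1
  Δ1: clk:1→0
  (1Δ to stable)
t=6 Δ0: s5=1 s0=0 s1=0 s7=1 s3=1 clk=0 s4=1 s6=0 s2=1
  Δ1: clk:0→1
  Δ2: s7:1→0, s2:1→0
  Δ3: s5:1→0, s4:1→0, s6:0→1
  Δ4: s5:0→1
  (4Δ to stable)
t=7 Δ0: s5=1 s0=0 s1=0 s7=0 s3=1 clk=1 s4=0 s6=1 s2=0
  Δ1: clk:1→0
  (1Δ to stable)
t=8 Δ0: s5=1 s0=0 s1=0 s7=0 s3=1 clk=0 s4=0 s6=1 s2=0
  Δ1: clk:0→1
  Δ2: s7:0→1, s2:0→1
  Δ3: s5:1→0, s4:0→1, s6:1→0
  Δ4: s5:0→1
  (4Δ to stable)
t=9 Δ0: s5=1 s0=0 s1=0 s7=1 s3=1 clk=1 s4=1 s6=0 s2=1
  Δ1: clk:1→0
  (1Δ to stable)
t=10 Δ0: s5=1 s0=0 s1=0 s7=1 s3=1 clk=0 s4=1 s6=0 s2=1
  Δ1: clk:0→1
  Δ2: s7:1→0, s2:1→0
  Δ3: s5:1→0, s4:1→0, s6:0→1
  Δ4: s5:0→1
  (4Δ to stable)
t=11 Δ0: s5=1 s0=0 s1=0 s7=0 s3=1 clk=1 s4=0 s6=1 s2=0
  Δ1: clk:1→0
  (1Δ to stable)
t=12 Δ0: s5=1 s0=0 s1=0 s7=0 s3=1 clk=0 s4=0 s6=1 s2=0
  Δ1: clk:0→1
  Δ2: s7:0→1, s2:0→1
  Δ3: s5:1→0, s4:0→1, s6:1→0
  Δ4: s5:0→1
  (4Δ to stable)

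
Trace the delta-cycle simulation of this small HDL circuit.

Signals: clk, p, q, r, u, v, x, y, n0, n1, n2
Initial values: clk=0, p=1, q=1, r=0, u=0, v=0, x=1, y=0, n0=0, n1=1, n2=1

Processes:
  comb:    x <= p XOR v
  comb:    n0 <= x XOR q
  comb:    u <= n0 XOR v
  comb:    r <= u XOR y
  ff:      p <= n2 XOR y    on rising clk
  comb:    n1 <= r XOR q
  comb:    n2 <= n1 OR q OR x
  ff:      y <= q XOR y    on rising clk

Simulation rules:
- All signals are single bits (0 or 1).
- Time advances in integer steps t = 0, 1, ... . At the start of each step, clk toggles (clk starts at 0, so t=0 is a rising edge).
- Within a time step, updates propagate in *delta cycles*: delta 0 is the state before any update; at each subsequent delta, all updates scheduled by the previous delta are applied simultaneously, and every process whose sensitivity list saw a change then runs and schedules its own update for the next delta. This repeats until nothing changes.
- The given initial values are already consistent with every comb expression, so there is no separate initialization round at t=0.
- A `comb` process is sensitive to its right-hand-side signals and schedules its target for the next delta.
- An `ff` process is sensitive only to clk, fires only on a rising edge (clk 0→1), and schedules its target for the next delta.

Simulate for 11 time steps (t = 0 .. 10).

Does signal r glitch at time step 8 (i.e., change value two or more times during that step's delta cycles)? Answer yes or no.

yes

t0.Δ0 n1=1 r=0 n2=1 u=0 y=0 x=1 n0=0 v=0 q=1 p=1 clk=0
t0.Δ1 n1=1 r=0 n2=1 u=0 y=0 x=1 n0=0 v=0 q=1 p=1 clk=1
t0.Δ2 n1=1 r=0 n2=1 u=0 y=1 x=1 n0=0 v=0 q=1 p=1 clk=1
t0.Δ3 n1=1 r=1 n2=1 u=0 y=1 x=1 n0=0 v=0 q=1 p=1 clk=1
t0.Δ4 n1=0 r=1 n2=1 u=0 y=1 x=1 n0=0 v=0 q=1 p=1 clk=1
t1.Δ0 n1=0 r=1 n2=1 u=0 y=1 x=1 n0=0 v=0 q=1 p=1 clk=1
t1.Δ1 n1=0 r=1 n2=1 u=0 y=1 x=1 n0=0 v=0 q=1 p=1 clk=0
t2.Δ0 n1=0 r=1 n2=1 u=0 y=1 x=1 n0=0 v=0 q=1 p=1 clk=0
t2.Δ1 n1=0 r=1 n2=1 u=0 y=1 x=1 n0=0 v=0 q=1 p=1 clk=1
t2.Δ2 n1=0 r=1 n2=1 u=0 y=0 x=1 n0=0 v=0 q=1 p=0 clk=1
t2.Δ3 n1=0 r=0 n2=1 u=0 y=0 x=0 n0=0 v=0 q=1 p=0 clk=1
t2.Δ4 n1=1 r=0 n2=1 u=0 y=0 x=0 n0=1 v=0 q=1 p=0 clk=1
t2.Δ5 n1=1 r=0 n2=1 u=1 y=0 x=0 n0=1 v=0 q=1 p=0 clk=1
t2.Δ6 n1=1 r=1 n2=1 u=1 y=0 x=0 n0=1 v=0 q=1 p=0 clk=1
t2.Δ7 n1=0 r=1 n2=1 u=1 y=0 x=0 n0=1 v=0 q=1 p=0 clk=1
t3.Δ0 n1=0 r=1 n2=1 u=1 y=0 x=0 n0=1 v=0 q=1 p=0 clk=1
t3.Δ1 n1=0 r=1 n2=1 u=1 y=0 x=0 n0=1 v=0 q=1 p=0 clk=0
t4.Δ0 n1=0 r=1 n2=1 u=1 y=0 x=0 n0=1 v=0 q=1 p=0 clk=0
t4.Δ1 n1=0 r=1 n2=1 u=1 y=0 x=0 n0=1 v=0 q=1 p=0 clk=1
t4.Δ2 n1=0 r=1 n2=1 u=1 y=1 x=0 n0=1 v=0 q=1 p=1 clk=1
t4.Δ3 n1=0 r=0 n2=1 u=1 y=1 x=1 n0=1 v=0 q=1 p=1 clk=1
t4.Δ4 n1=1 r=0 n2=1 u=1 y=1 x=1 n0=0 v=0 q=1 p=1 clk=1
t4.Δ5 n1=1 r=0 n2=1 u=0 y=1 x=1 n0=0 v=0 q=1 p=1 clk=1
t4.Δ6 n1=1 r=1 n2=1 u=0 y=1 x=1 n0=0 v=0 q=1 p=1 clk=1
t4.Δ7 n1=0 r=1 n2=1 u=0 y=1 x=1 n0=0 v=0 q=1 p=1 clk=1
t5.Δ0 n1=0 r=1 n2=1 u=0 y=1 x=1 n0=0 v=0 q=1 p=1 clk=1
t5.Δ1 n1=0 r=1 n2=1 u=0 y=1 x=1 n0=0 v=0 q=1 p=1 clk=0
t6.Δ0 n1=0 r=1 n2=1 u=0 y=1 x=1 n0=0 v=0 q=1 p=1 clk=0
t6.Δ1 n1=0 r=1 n2=1 u=0 y=1 x=1 n0=0 v=0 q=1 p=1 clk=1
t6.Δ2 n1=0 r=1 n2=1 u=0 y=0 x=1 n0=0 v=0 q=1 p=0 clk=1
t6.Δ3 n1=0 r=0 n2=1 u=0 y=0 x=0 n0=0 v=0 q=1 p=0 clk=1
t6.Δ4 n1=1 r=0 n2=1 u=0 y=0 x=0 n0=1 v=0 q=1 p=0 clk=1
t6.Δ5 n1=1 r=0 n2=1 u=1 y=0 x=0 n0=1 v=0 q=1 p=0 clk=1
t6.Δ6 n1=1 r=1 n2=1 u=1 y=0 x=0 n0=1 v=0 q=1 p=0 clk=1
t6.Δ7 n1=0 r=1 n2=1 u=1 y=0 x=0 n0=1 v=0 q=1 p=0 clk=1
t7.Δ0 n1=0 r=1 n2=1 u=1 y=0 x=0 n0=1 v=0 q=1 p=0 clk=1
t7.Δ1 n1=0 r=1 n2=1 u=1 y=0 x=0 n0=1 v=0 q=1 p=0 clk=0
t8.Δ0 n1=0 r=1 n2=1 u=1 y=0 x=0 n0=1 v=0 q=1 p=0 clk=0
t8.Δ1 n1=0 r=1 n2=1 u=1 y=0 x=0 n0=1 v=0 q=1 p=0 clk=1
t8.Δ2 n1=0 r=1 n2=1 u=1 y=1 x=0 n0=1 v=0 q=1 p=1 clk=1
t8.Δ3 n1=0 r=0 n2=1 u=1 y=1 x=1 n0=1 v=0 q=1 p=1 clk=1
t8.Δ4 n1=1 r=0 n2=1 u=1 y=1 x=1 n0=0 v=0 q=1 p=1 clk=1
t8.Δ5 n1=1 r=0 n2=1 u=0 y=1 x=1 n0=0 v=0 q=1 p=1 clk=1
t8.Δ6 n1=1 r=1 n2=1 u=0 y=1 x=1 n0=0 v=0 q=1 p=1 clk=1
t8.Δ7 n1=0 r=1 n2=1 u=0 y=1 x=1 n0=0 v=0 q=1 p=1 clk=1
t9.Δ0 n1=0 r=1 n2=1 u=0 y=1 x=1 n0=0 v=0 q=1 p=1 clk=1
t9.Δ1 n1=0 r=1 n2=1 u=0 y=1 x=1 n0=0 v=0 q=1 p=1 clk=0
t10.Δ0 n1=0 r=1 n2=1 u=0 y=1 x=1 n0=0 v=0 q=1 p=1 clk=0
t10.Δ1 n1=0 r=1 n2=1 u=0 y=1 x=1 n0=0 v=0 q=1 p=1 clk=1
t10.Δ2 n1=0 r=1 n2=1 u=0 y=0 x=1 n0=0 v=0 q=1 p=0 clk=1
t10.Δ3 n1=0 r=0 n2=1 u=0 y=0 x=0 n0=0 v=0 q=1 p=0 clk=1
t10.Δ4 n1=1 r=0 n2=1 u=0 y=0 x=0 n0=1 v=0 q=1 p=0 clk=1
t10.Δ5 n1=1 r=0 n2=1 u=1 y=0 x=0 n0=1 v=0 q=1 p=0 clk=1
t10.Δ6 n1=1 r=1 n2=1 u=1 y=0 x=0 n0=1 v=0 q=1 p=0 clk=1
t10.Δ7 n1=0 r=1 n2=1 u=1 y=0 x=0 n0=1 v=0 q=1 p=0 clk=1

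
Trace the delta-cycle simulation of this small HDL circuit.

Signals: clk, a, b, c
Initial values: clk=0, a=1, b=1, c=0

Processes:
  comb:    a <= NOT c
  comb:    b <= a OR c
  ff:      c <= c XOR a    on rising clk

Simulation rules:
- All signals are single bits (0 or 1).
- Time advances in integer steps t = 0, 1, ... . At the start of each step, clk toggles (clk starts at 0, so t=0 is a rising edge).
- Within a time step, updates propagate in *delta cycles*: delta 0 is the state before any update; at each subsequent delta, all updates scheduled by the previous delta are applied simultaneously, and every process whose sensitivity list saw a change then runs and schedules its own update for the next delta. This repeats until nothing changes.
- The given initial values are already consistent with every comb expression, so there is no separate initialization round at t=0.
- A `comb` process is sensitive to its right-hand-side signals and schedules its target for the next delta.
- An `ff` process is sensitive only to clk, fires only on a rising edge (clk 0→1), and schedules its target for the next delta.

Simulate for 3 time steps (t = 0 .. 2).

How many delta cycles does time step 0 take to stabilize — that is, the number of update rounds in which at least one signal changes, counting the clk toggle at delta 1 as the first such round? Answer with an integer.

t=0 Δ0: c=0 clk=0 b=1 a=1
  Δ1: clk:0→1
  Δ2: c:0→1
  Δ3: a:1→0
  (3Δ to stable)
t=1 Δ0: c=1 clk=1 b=1 a=0
  Δ1: clk:1→0
  (1Δ to stable)
t=2 Δ0: c=1 clk=0 b=1 a=0
  Δ1: clk:0→1
  (1Δ to stable)

3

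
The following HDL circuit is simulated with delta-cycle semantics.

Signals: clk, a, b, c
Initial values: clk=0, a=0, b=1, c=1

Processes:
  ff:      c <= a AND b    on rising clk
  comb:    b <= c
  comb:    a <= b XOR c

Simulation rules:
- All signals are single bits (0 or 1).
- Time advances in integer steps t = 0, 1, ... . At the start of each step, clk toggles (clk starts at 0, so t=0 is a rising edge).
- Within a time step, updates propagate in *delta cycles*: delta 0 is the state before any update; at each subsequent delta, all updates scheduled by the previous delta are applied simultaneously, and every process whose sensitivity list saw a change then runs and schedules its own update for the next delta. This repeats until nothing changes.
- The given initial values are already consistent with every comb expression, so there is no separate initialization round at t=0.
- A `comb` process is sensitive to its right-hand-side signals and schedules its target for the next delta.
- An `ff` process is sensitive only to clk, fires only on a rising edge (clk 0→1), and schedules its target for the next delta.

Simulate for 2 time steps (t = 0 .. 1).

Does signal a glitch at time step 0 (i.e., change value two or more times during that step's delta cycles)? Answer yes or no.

yes

t0.Δ0 c=1 clk=0 a=0 b=1
t0.Δ1 c=1 clk=1 a=0 b=1
t0.Δ2 c=0 clk=1 a=0 b=1
t0.Δ3 c=0 clk=1 a=1 b=0
t0.Δ4 c=0 clk=1 a=0 b=0
t1.Δ0 c=0 clk=1 a=0 b=0
t1.Δ1 c=0 clk=0 a=0 b=0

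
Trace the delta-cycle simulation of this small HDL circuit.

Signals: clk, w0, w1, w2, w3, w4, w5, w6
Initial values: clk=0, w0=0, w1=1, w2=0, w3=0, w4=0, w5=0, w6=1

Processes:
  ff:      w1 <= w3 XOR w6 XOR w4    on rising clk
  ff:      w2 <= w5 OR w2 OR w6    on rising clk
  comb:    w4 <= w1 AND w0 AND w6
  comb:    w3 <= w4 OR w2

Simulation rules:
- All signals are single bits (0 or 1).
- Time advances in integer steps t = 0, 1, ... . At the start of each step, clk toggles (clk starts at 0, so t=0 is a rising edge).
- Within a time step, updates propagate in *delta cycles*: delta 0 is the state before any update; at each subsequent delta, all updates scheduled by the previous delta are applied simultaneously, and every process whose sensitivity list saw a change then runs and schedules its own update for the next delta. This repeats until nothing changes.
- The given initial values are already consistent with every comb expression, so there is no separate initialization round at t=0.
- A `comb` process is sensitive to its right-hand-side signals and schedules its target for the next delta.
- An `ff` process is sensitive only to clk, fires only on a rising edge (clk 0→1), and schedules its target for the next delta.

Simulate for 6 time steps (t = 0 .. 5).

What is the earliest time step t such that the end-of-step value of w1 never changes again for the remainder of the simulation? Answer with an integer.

[bits: clk,w2,w3,w4,w6,w5,w0,w1]
t=0: Δ0=00001001 Δ1=10001001 Δ2=11001001 Δ3=11101001 | 3Δ
t=1: Δ0=11101001 Δ1=01101001 | 1Δ
t=2: Δ0=01101001 Δ1=11101001 Δ2=11101000 | 2Δ
t=3: Δ0=11101000 Δ1=01101000 | 1Δ
t=4: Δ0=01101000 Δ1=11101000 | 1Δ
t=5: Δ0=11101000 Δ1=01101000 | 1Δ

2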